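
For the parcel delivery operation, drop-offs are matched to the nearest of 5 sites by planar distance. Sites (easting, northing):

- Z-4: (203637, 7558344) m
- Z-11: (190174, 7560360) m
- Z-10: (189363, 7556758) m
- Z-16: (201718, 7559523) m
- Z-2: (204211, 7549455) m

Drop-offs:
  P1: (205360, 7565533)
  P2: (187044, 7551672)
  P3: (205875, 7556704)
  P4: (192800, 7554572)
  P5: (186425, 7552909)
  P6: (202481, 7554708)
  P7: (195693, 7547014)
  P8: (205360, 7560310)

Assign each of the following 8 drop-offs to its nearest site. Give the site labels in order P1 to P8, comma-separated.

Z-16, Z-10, Z-4, Z-10, Z-10, Z-4, Z-2, Z-4

P1 → Z-16 (d²=49384264.00)
P2 → Z-10 (d²=31245157.00)
P3 → Z-4 (d²=7698244.00)
P4 → Z-10 (d²=16591565.00)
P5 → Z-10 (d²=23446645.00)
P6 → Z-4 (d²=14556832.00)
P7 → Z-2 (d²=78514805.00)
P8 → Z-4 (d²=6833885.00)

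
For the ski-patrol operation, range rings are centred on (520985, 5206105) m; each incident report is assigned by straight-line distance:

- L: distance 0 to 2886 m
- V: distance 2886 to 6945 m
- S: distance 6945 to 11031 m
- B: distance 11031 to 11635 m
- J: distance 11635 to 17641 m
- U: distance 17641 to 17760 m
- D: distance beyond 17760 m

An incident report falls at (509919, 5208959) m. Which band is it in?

Distance = √((509919−520985)² + (5208959−5206105)²) = √(122456356.000 + 8145316.000) = 11428.109 m.
11031 ≤ 11428.109 < 11635 → B.

B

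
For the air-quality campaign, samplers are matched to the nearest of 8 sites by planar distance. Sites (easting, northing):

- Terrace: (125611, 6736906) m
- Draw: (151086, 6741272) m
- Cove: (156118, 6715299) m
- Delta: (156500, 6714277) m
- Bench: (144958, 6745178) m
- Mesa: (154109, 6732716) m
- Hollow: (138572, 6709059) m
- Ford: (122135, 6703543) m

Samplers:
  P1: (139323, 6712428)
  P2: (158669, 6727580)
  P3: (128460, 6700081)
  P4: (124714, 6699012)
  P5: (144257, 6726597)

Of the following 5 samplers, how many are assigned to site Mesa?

P1 → Hollow
P2 → Mesa
P3 → Ford
P4 → Ford
P5 → Mesa
2 of the 5 go to Mesa.

2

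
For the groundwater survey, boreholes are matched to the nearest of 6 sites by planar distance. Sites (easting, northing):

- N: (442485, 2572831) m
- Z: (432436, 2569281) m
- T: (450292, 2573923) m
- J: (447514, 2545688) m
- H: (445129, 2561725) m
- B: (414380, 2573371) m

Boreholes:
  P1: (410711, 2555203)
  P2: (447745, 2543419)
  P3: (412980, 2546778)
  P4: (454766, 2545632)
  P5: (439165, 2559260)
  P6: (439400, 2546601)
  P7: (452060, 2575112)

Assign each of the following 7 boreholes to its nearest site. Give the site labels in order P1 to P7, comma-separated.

P1 → B (d²=343537785.00)
P2 → J (d²=5201722.00)
P3 → B (d²=709147649.00)
P4 → J (d²=52594640.00)
P5 → H (d²=41645521.00)
P6 → J (d²=66670565.00)
P7 → T (d²=4539545.00)

B, J, B, J, H, J, T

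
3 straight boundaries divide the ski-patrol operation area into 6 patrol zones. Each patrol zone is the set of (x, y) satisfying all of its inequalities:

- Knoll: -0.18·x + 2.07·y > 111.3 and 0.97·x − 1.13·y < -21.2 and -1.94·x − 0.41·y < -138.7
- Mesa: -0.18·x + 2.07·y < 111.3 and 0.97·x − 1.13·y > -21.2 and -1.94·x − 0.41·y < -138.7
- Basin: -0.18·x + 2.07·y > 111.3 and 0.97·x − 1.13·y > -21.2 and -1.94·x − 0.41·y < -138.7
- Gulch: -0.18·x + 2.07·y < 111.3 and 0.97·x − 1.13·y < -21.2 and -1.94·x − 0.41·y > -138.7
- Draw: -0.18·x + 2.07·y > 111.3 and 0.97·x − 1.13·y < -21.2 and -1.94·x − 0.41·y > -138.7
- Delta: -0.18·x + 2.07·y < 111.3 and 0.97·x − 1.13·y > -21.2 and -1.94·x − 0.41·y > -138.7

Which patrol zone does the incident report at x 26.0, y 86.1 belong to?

Draw

-0.18·26.0 + 2.07·86.1 = 173.547, which is > 111.3
0.97·26.0 − 1.13·86.1 = -72.073, which is < -21.2
-1.94·26.0 − 0.41·86.1 = -85.741, which is > -138.7
This sign pattern matches Draw.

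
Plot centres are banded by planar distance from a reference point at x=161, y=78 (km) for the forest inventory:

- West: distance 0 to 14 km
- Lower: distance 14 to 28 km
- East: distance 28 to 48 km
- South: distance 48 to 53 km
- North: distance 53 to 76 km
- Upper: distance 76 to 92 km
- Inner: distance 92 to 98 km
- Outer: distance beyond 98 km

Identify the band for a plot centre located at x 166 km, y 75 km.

West

Distance = √((166−161)² + (75−78)²) = √(25.000 + 9.000) = 5.831 km.
0 ≤ 5.831 < 14 → West.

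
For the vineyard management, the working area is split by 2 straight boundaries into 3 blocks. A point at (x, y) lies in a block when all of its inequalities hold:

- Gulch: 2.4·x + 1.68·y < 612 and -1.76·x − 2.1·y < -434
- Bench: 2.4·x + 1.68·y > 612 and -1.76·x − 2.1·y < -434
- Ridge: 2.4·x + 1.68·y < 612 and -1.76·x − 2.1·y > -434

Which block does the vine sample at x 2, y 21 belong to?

Ridge

2.4·2 + 1.68·21 = 40.080, which is < 612
-1.76·2 − 2.1·21 = -47.620, which is > -434
This sign pattern matches Ridge.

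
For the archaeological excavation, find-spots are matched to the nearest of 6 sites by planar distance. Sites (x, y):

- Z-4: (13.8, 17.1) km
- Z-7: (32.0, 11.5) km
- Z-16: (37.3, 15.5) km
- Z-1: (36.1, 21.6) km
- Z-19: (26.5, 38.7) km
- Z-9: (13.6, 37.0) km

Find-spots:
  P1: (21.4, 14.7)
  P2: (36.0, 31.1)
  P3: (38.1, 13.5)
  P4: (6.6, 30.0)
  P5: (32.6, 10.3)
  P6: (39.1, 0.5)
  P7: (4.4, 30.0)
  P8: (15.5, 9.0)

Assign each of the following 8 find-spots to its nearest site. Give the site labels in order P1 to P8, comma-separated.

P1 → Z-4 (d²=63.52)
P2 → Z-1 (d²=90.26)
P3 → Z-16 (d²=4.64)
P4 → Z-9 (d²=98.00)
P5 → Z-7 (d²=1.80)
P6 → Z-7 (d²=171.41)
P7 → Z-9 (d²=133.64)
P8 → Z-4 (d²=68.50)

Z-4, Z-1, Z-16, Z-9, Z-7, Z-7, Z-9, Z-4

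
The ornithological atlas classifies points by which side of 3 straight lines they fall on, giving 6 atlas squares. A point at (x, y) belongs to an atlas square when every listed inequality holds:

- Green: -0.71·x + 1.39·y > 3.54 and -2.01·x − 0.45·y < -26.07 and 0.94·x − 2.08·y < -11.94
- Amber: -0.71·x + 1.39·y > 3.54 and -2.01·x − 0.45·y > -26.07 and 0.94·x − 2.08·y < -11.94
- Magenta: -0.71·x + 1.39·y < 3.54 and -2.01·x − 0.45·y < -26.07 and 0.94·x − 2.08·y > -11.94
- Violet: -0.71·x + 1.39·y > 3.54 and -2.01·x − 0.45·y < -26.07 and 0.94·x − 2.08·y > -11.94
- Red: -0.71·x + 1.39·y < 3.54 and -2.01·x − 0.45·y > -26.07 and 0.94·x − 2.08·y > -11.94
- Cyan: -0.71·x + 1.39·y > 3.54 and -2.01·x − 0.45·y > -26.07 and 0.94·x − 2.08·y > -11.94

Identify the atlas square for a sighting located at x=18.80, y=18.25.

Green

-0.71·18.80 + 1.39·18.25 = 12.020, which is > 3.54
-2.01·18.80 − 0.45·18.25 = -46.000, which is < -26.07
0.94·18.80 − 2.08·18.25 = -20.288, which is < -11.94
This sign pattern matches Green.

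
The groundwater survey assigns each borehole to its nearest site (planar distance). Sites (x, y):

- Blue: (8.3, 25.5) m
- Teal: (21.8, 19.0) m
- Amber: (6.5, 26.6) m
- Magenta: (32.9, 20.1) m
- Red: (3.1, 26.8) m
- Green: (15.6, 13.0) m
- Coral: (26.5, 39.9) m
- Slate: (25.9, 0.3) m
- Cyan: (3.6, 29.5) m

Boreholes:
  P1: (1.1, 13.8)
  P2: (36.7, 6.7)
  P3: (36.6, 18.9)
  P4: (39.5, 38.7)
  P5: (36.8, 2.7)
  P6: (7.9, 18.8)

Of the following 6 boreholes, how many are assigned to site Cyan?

0

P1 → Red
P2 → Slate
P3 → Magenta
P4 → Coral
P5 → Slate
P6 → Blue
0 of the 6 go to Cyan.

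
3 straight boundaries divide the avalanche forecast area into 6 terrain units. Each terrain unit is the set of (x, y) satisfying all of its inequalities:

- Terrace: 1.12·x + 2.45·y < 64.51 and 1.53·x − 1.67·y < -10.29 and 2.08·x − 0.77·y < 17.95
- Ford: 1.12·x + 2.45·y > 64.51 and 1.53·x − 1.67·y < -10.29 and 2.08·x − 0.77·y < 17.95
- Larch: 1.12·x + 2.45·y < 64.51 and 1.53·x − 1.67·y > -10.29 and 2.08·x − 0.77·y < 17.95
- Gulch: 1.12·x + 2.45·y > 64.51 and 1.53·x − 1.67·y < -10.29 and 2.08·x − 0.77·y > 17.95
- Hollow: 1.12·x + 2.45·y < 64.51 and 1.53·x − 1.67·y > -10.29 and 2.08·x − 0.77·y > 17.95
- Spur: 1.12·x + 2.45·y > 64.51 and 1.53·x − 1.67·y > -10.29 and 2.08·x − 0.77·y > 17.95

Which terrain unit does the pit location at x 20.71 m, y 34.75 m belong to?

Ford

1.12·20.71 + 2.45·34.75 = 108.333, which is > 64.51
1.53·20.71 − 1.67·34.75 = -26.346, which is < -10.29
2.08·20.71 − 0.77·34.75 = 16.319, which is < 17.95
This sign pattern matches Ford.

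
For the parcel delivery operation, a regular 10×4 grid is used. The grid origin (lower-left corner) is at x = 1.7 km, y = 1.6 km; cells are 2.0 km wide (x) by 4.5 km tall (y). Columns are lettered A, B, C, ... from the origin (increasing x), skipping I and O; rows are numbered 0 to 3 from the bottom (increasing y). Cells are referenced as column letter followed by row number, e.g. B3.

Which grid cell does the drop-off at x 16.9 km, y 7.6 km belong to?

Column index: ⌊(16.9 − 1.7) / 2.0⌋ = ⌊7.600⌋ = 7 → column H
Row offset from origin: ⌊(7.6 − 1.6) / 4.5⌋ = ⌊1.333⌋ = 1 → row 1

H1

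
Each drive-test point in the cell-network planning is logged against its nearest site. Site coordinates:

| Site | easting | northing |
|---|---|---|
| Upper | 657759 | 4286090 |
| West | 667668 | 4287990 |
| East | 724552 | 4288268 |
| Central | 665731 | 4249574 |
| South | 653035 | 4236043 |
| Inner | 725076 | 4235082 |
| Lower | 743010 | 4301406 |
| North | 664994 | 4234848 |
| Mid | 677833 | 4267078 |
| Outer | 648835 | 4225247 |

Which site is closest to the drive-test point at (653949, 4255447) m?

Squared distances to each site:
Upper: 953509549.000; West: 1247257810.000; East: 6062001650.000; Central: 173307653.000; South: 377350612.000; Inner: 5473783354.000; Lower: 10044091402.000; North: 546310826.000; Mid: 705725617.000; Outer: 938192996.000.
Minimum at Central.

Central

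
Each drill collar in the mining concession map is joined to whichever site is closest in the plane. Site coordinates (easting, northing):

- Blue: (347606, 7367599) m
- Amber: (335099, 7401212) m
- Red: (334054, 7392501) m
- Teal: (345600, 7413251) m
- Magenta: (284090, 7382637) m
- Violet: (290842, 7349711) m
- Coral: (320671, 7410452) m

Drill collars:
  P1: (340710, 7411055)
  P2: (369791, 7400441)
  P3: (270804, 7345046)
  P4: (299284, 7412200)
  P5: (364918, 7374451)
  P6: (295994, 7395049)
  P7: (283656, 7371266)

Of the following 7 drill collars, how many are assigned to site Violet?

1

P1 → Teal
P2 → Teal
P3 → Violet
P4 → Coral
P5 → Blue
P6 → Magenta
P7 → Magenta
1 of the 7 goes to Violet.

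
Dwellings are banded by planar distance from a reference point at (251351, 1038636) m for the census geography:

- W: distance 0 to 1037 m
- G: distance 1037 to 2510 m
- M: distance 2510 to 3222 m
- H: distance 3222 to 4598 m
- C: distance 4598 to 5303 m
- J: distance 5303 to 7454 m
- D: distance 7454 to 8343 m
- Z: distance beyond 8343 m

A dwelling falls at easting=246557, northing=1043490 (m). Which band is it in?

Distance = √((246557−251351)² + (1043490−1038636)²) = √(22982436.000 + 23561316.000) = 6822.298 m.
5303 ≤ 6822.298 < 7454 → J.

J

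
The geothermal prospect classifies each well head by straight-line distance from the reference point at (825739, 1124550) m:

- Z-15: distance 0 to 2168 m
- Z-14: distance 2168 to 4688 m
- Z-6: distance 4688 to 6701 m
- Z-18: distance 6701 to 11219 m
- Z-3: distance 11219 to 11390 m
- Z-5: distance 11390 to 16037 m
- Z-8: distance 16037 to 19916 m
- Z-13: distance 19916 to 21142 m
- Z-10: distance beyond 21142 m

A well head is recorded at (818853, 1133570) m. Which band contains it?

Z-3

Distance = √((818853−825739)² + (1133570−1124550)²) = √(47416996.000 + 81360400.000) = 11348.013 m.
11219 ≤ 11348.013 < 11390 → Z-3.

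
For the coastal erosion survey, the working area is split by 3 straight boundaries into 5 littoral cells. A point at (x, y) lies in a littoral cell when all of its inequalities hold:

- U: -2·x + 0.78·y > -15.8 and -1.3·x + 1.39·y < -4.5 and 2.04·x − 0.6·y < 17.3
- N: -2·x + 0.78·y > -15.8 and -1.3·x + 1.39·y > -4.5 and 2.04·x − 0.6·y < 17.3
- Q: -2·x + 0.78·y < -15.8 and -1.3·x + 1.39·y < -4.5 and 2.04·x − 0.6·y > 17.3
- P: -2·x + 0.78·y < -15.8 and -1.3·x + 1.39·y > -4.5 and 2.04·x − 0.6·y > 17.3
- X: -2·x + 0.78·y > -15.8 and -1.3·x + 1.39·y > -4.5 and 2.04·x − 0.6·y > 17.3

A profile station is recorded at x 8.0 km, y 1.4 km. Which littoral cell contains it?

-2·8.0 + 0.78·1.4 = -14.908, which is > -15.8
-1.3·8.0 + 1.39·1.4 = -8.454, which is < -4.5
2.04·8.0 − 0.6·1.4 = 15.480, which is < 17.3
This sign pattern matches U.

U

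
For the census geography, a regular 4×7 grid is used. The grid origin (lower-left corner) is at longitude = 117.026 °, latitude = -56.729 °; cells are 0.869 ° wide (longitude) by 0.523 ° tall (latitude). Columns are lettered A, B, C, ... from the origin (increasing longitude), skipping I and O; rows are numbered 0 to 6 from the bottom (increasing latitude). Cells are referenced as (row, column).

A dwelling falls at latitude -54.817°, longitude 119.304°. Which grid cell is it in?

Column index: ⌊(119.304 − 117.026) / 0.869⌋ = ⌊2.621⌋ = 2 → column C
Row offset from origin: ⌊(-54.817 − -56.729) / 0.523⌋ = ⌊3.656⌋ = 3 → row 3

(3, C)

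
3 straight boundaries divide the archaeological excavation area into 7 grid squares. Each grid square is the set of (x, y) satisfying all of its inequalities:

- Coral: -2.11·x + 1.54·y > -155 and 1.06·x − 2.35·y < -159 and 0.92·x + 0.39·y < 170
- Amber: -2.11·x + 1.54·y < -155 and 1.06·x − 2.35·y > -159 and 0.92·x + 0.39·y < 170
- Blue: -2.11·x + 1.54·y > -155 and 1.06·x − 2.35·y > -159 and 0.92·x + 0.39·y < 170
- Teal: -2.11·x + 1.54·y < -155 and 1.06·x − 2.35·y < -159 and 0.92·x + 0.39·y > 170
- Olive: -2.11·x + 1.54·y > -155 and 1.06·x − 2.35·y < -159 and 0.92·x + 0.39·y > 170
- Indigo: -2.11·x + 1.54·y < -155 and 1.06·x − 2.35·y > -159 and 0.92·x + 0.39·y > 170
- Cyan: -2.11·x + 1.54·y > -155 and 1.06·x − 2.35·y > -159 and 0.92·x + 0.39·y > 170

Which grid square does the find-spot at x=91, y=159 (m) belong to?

-2.11·91 + 1.54·159 = 52.850, which is > -155
1.06·91 − 2.35·159 = -277.190, which is < -159
0.92·91 + 0.39·159 = 145.730, which is < 170
This sign pattern matches Coral.

Coral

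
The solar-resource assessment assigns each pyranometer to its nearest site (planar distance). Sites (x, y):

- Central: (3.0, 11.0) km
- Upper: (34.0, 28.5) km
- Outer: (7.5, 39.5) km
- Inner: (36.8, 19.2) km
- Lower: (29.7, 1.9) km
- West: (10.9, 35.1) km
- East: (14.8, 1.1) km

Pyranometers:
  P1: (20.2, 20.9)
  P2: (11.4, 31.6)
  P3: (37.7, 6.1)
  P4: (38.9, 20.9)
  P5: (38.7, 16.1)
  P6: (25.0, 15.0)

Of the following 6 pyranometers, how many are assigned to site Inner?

P1 → Upper
P2 → West
P3 → Lower
P4 → Inner
P5 → Inner
P6 → Inner
3 of the 6 go to Inner.

3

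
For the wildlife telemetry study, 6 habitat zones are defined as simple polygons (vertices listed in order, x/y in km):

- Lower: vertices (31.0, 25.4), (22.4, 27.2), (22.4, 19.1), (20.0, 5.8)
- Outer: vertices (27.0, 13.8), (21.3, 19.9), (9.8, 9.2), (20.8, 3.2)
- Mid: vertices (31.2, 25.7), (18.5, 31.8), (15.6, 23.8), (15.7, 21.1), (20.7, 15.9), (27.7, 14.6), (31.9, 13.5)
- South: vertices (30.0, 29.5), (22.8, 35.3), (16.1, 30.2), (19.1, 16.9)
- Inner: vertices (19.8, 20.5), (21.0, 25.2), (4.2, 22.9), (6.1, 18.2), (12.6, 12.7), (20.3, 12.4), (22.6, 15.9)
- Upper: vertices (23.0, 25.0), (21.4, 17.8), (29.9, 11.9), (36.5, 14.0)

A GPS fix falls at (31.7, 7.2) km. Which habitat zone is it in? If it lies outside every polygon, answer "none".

none

Cast a ray rightward from (31.7, 7.2). For each polygon, the edges (by vertex number in listed order) whose endpoints lie on opposite sides of y = 7.2, where each meets that height, and whether that is right or left of the point:
Lower: 3–4 at x≈20.25 (left), 4–1 at x≈20.79 (left) → 0 crossings.
Outer: 3–4 at x≈13.47 (left), 4–1 at x≈23.14 (left) → 0 crossings.
Mid: no edge straddles that height → 0 crossings.
South: no edge straddles that height → 0 crossings.
Inner: no edge straddles that height → 0 crossings.
Upper: no edge straddles that height → 0 crossings.
All counts are even, so the point lies outside every listed polygon.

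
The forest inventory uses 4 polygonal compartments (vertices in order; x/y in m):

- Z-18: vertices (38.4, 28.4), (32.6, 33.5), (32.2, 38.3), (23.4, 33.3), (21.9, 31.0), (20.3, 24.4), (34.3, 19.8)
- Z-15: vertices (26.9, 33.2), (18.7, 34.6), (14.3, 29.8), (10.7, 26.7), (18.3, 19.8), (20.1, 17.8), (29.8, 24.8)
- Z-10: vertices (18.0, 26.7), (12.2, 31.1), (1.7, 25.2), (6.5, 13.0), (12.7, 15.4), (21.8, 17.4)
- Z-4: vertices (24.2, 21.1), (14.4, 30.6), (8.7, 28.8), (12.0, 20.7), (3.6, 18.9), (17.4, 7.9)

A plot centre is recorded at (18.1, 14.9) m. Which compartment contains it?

Z-4

Cast a ray rightward from (18.1, 14.9). For each polygon, the edges (by vertex number in listed order) whose endpoints lie on opposite sides of y = 14.9, where each meets that height, and whether that is right or left of the point:
Z-18: no edge straddles that height → 0 crossings.
Z-15: no edge straddles that height → 0 crossings.
Z-10: 3–4 at x≈5.75 (left), 4–5 at x≈11.41 (left) → 0 crossings.
Z-4: 5–6 at x≈8.62 (left), 6–1 at x≈21.01 (right) → 1 crossing.
Only Z-4 has an odd count, so the point is inside Z-4.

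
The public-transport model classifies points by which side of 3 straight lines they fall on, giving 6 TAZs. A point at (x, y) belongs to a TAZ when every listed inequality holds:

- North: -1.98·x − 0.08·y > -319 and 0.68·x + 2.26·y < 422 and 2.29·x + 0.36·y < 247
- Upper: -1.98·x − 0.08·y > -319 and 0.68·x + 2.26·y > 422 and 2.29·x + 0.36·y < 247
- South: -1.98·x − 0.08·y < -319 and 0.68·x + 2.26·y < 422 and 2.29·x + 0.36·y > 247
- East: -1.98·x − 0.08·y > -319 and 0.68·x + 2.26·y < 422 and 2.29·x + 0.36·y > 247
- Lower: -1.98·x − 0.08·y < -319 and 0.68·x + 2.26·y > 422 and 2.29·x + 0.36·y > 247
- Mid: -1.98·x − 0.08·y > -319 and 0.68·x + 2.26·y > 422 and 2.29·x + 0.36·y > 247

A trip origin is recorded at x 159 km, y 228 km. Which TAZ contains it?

Lower

-1.98·159 − 0.08·228 = -333.060, which is < -319
0.68·159 + 2.26·228 = 623.400, which is > 422
2.29·159 + 0.36·228 = 446.190, which is > 247
This sign pattern matches Lower.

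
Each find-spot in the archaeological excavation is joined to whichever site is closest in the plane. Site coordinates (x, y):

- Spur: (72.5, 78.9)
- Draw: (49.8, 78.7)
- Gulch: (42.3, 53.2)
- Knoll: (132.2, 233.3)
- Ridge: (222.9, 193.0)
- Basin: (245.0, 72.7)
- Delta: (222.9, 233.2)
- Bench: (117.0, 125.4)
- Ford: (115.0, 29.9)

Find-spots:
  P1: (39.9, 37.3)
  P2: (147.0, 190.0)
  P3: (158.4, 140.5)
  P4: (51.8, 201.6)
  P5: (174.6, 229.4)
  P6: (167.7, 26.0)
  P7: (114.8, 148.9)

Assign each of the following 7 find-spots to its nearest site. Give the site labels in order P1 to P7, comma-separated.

P1 → Gulch (d²=258.57)
P2 → Knoll (d²=2093.93)
P3 → Bench (d²=1941.97)
P4 → Knoll (d²=7469.05)
P5 → Knoll (d²=1812.97)
P6 → Ford (d²=2792.50)
P7 → Bench (d²=557.09)

Gulch, Knoll, Bench, Knoll, Knoll, Ford, Bench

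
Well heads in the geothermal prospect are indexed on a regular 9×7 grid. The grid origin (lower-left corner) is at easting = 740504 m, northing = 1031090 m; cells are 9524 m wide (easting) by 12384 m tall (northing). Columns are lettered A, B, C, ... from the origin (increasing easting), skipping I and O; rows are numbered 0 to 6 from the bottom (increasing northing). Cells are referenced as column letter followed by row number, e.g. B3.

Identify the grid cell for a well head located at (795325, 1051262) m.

F1

Column index: ⌊(795325 − 740504) / 9524⌋ = ⌊5.756⌋ = 5 → column F
Row offset from origin: ⌊(1051262 − 1031090) / 12384⌋ = ⌊1.629⌋ = 1 → row 1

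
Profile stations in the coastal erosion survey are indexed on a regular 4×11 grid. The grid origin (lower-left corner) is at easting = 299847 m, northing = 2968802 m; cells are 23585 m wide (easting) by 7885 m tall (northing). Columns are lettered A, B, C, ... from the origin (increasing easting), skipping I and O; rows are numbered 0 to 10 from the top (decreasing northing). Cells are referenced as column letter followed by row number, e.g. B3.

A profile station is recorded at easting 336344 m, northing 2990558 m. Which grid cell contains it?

Column index: ⌊(336344 − 299847) / 23585⌋ = ⌊1.547⌋ = 1 → column B
Row offset from origin: ⌊(2990558 − 2968802) / 7885⌋ = ⌊2.759⌋ = 2 → row 8 (counted from top)

B8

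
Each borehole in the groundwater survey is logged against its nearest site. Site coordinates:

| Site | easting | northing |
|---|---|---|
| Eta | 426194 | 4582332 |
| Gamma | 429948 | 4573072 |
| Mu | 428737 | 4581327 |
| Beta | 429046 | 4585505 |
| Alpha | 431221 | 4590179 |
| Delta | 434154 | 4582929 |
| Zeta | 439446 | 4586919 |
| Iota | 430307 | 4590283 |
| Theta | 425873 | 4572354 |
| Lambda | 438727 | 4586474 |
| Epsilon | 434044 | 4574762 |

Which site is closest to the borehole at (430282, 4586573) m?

Beta

Squared distances to each site:
Eta: 34697825.000; Gamma: 182388557.000; Mu: 29907541.000; Beta: 2668320.000; Alpha: 13884957.000; Delta: 28271120.000; Zeta: 84098612.000; Iota: 13764725.000; Theta: 221619242.000; Lambda: 71327826.000; Epsilon: 153652365.000.
Minimum at Beta.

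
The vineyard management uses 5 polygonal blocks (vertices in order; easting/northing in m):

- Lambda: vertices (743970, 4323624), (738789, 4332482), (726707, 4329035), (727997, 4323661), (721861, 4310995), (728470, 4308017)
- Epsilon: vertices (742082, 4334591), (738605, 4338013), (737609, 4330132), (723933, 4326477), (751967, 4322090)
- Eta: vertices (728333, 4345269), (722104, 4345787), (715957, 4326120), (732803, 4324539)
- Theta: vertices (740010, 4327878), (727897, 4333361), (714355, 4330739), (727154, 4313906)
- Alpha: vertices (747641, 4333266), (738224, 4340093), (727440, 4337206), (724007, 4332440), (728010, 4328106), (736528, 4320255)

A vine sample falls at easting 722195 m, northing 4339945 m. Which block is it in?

Eta

Cast a ray rightward from (722195, 4339945). For each polygon, the edges (by vertex number in listed order) whose endpoints lie on opposite sides of northing = 4339945, where each meets that height, and whether that is right or left of the point:
Lambda: no edge straddles that height → 0 crossings.
Epsilon: no edge straddles that height → 0 crossings.
Eta: 2–3 at easting≈720278.1 (left), 4–1 at easting≈729481.0 (right) → 1 crossing.
Theta: no edge straddles that height → 0 crossings.
Alpha: 1–2 at easting≈738428.1 (right), 2–3 at easting≈737671.2 (right) → 2 crossings.
Only Eta has an odd count, so the point is inside Eta.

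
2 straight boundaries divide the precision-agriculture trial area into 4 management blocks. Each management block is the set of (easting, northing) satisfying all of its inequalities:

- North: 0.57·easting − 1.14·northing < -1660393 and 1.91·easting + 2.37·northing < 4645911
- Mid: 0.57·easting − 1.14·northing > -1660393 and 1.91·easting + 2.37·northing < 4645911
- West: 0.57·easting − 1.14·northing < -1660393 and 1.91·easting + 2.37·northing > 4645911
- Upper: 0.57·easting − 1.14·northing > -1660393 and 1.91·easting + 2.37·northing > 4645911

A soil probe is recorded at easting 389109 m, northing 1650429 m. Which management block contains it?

Upper

0.57·389109 − 1.14·1650429 = -1659696.930, which is > -1660393
1.91·389109 + 2.37·1650429 = 4654714.920, which is > 4645911
This sign pattern matches Upper.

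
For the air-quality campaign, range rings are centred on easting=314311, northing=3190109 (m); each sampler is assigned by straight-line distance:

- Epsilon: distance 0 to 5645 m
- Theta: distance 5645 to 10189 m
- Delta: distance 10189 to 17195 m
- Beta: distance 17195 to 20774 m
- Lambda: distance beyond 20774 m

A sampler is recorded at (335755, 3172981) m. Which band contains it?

Distance = √((335755−314311)² + (3172981−3190109)²) = √(459845136.000 + 293368384.000) = 27444.736 m.
20774 ≤ 27444.736 < ∞ → Lambda.

Lambda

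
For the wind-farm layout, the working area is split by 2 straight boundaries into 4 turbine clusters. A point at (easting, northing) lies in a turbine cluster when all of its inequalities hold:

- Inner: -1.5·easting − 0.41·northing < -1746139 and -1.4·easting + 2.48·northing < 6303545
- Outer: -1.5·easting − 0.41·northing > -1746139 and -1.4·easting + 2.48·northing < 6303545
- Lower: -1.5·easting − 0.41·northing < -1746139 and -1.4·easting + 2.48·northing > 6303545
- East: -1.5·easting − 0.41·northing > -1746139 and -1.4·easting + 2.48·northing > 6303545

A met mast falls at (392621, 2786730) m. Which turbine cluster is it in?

East

-1.5·392621 − 0.41·2786730 = -1731490.800, which is > -1746139
-1.4·392621 + 2.48·2786730 = 6361421.000, which is > 6303545
This sign pattern matches East.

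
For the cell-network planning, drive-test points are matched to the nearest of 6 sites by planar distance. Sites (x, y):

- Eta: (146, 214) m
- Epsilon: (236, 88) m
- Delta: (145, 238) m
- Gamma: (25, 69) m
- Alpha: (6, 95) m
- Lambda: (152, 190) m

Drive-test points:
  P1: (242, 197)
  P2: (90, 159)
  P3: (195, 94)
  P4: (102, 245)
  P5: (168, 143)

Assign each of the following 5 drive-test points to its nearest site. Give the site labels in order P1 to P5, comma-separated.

Lambda, Lambda, Epsilon, Delta, Lambda

P1 → Lambda (d²=8149.00)
P2 → Lambda (d²=4805.00)
P3 → Epsilon (d²=1717.00)
P4 → Delta (d²=1898.00)
P5 → Lambda (d²=2465.00)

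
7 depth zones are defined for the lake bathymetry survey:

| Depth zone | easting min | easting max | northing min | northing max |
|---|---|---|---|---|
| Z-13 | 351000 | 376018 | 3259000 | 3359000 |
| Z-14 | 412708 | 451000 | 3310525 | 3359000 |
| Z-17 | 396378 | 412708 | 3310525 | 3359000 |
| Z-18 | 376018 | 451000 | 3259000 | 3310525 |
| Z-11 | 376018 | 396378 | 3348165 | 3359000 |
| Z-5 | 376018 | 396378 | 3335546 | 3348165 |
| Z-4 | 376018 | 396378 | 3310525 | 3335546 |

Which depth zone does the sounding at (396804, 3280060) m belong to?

Z-18

The point has easting = 396804 and northing = 3280060.
Only Z-18 satisfies 376018 ≤ easting ≤ 451000 and 3259000 ≤ northing ≤ 3310525.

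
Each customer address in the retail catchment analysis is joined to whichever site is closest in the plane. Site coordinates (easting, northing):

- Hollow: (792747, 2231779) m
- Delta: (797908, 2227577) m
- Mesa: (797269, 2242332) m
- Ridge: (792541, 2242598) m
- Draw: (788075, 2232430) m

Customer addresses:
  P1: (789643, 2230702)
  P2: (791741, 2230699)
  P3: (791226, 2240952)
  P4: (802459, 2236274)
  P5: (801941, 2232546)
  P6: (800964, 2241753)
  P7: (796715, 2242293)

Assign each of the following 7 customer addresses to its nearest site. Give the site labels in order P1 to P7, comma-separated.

Draw, Hollow, Ridge, Mesa, Delta, Mesa, Mesa

P1 → Draw (d²=5444608.00)
P2 → Hollow (d²=2178436.00)
P3 → Ridge (d²=4438541.00)
P4 → Mesa (d²=63635464.00)
P5 → Delta (d²=40956050.00)
P6 → Mesa (d²=13988266.00)
P7 → Mesa (d²=308437.00)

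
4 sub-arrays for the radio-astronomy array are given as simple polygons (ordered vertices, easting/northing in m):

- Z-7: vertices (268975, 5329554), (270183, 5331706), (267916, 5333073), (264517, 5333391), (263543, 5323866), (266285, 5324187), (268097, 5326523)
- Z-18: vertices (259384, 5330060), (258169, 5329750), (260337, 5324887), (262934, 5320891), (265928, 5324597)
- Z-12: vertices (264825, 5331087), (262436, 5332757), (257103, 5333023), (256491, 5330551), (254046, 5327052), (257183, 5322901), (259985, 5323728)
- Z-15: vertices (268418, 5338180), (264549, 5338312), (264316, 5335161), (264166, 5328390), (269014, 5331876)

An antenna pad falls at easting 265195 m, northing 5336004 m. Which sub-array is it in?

Cast a ray rightward from (265195, 5336004). For each polygon, the edges (by vertex number in listed order) whose endpoints lie on opposite sides of northing = 5336004, where each meets that height, and whether that is right or left of the point:
Z-7: no edge straddles that height → 0 crossings.
Z-18: no edge straddles that height → 0 crossings.
Z-12: no edge straddles that height → 0 crossings.
Z-15: 2–3 at easting≈264378.3 (left), 5–1 at easting≈268623.7 (right) → 1 crossing.
Only Z-15 has an odd count, so the point is inside Z-15.

Z-15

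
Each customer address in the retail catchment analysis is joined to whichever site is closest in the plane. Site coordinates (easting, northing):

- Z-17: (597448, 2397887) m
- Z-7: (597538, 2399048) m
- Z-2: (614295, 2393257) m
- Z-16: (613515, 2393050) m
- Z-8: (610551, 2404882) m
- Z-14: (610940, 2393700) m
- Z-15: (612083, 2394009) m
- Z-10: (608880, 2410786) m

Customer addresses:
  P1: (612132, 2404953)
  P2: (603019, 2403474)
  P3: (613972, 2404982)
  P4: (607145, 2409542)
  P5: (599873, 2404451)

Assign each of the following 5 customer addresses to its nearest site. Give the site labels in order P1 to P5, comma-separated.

P1 → Z-8 (d²=2504602.00)
P2 → Z-7 (d²=49630837.00)
P3 → Z-8 (d²=11713241.00)
P4 → Z-10 (d²=4557761.00)
P5 → Z-7 (d²=34644634.00)

Z-8, Z-7, Z-8, Z-10, Z-7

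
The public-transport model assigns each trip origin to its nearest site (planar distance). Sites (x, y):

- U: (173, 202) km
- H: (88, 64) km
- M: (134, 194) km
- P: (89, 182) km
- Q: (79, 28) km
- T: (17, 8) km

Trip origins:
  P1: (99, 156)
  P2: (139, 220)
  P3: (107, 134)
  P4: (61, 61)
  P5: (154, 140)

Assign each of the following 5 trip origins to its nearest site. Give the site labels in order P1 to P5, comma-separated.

P, M, P, H, M

P1 → P (d²=776.00)
P2 → M (d²=701.00)
P3 → P (d²=2628.00)
P4 → H (d²=738.00)
P5 → M (d²=3316.00)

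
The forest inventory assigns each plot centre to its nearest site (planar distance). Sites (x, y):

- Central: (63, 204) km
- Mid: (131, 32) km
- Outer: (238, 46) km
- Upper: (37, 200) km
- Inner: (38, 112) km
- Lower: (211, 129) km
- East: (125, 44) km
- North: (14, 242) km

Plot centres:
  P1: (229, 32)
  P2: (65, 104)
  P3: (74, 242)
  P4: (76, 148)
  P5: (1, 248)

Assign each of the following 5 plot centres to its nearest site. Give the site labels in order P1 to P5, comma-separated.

P1 → Outer (d²=277.00)
P2 → Inner (d²=793.00)
P3 → Central (d²=1565.00)
P4 → Inner (d²=2740.00)
P5 → North (d²=205.00)

Outer, Inner, Central, Inner, North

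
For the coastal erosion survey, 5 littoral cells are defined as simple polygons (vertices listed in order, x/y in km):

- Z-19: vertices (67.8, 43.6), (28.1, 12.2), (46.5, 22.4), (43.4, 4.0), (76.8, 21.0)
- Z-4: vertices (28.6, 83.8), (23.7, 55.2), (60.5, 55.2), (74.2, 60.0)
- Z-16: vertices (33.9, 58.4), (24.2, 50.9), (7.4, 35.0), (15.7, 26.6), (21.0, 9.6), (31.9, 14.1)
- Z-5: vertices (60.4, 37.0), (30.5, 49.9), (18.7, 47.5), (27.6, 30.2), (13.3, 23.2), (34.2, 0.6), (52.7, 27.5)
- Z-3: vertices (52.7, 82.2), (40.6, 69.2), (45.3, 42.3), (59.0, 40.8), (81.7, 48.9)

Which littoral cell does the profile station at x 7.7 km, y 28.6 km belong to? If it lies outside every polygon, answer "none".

Cast a ray rightward from (7.7, 28.6). For each polygon, the edges (by vertex number in listed order) whose endpoints lie on opposite sides of y = 28.6, where each meets that height, and whether that is right or left of the point:
Z-19: 1–2 at x≈48.84 (right), 5–1 at x≈73.77 (right) → 2 crossings.
Z-4: no edge straddles that height → 0 crossings.
Z-16: 3–4 at x≈13.72 (right), 6–1 at x≈32.55 (right) → 2 crossings.
Z-5: 4–5 at x≈24.33 (right), 7–1 at x≈53.59 (right) → 2 crossings.
Z-3: no edge straddles that height → 0 crossings.
All counts are even, so the point lies outside every listed polygon.

none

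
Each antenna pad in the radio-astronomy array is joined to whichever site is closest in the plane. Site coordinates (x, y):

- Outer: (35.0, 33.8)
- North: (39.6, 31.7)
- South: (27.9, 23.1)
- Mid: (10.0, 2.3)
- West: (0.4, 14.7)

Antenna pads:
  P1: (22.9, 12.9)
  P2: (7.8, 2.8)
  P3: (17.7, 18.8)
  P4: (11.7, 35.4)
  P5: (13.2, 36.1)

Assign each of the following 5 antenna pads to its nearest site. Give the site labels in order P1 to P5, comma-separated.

South, Mid, South, South, South

P1 → South (d²=129.04)
P2 → Mid (d²=5.09)
P3 → South (d²=122.53)
P4 → South (d²=413.73)
P5 → South (d²=385.09)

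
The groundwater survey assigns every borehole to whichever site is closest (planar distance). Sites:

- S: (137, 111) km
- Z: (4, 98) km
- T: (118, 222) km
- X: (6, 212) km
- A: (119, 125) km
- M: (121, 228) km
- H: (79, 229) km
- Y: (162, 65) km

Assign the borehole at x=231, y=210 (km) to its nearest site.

M

Squared distances to each site:
S: 18637.000; Z: 64073.000; T: 12913.000; X: 50629.000; A: 19769.000; M: 12424.000; H: 23465.000; Y: 25786.000.
Minimum at M.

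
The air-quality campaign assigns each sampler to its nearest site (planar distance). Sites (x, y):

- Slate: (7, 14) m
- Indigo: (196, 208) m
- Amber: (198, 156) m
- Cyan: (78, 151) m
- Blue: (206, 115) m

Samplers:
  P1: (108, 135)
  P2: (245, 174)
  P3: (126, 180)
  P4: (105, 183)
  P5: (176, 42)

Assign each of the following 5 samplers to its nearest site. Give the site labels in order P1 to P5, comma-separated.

P1 → Cyan (d²=1156.00)
P2 → Amber (d²=2533.00)
P3 → Cyan (d²=3145.00)
P4 → Cyan (d²=1753.00)
P5 → Blue (d²=6229.00)

Cyan, Amber, Cyan, Cyan, Blue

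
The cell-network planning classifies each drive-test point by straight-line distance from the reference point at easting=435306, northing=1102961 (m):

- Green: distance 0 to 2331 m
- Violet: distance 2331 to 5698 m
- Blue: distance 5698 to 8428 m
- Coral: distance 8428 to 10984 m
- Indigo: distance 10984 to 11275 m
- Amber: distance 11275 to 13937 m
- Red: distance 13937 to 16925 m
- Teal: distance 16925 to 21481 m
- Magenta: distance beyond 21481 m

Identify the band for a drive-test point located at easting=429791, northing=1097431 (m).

Distance = √((429791−435306)² + (1097431−1102961)²) = √(30415225.000 + 30580900.000) = 7810.002 m.
5698 ≤ 7810.002 < 8428 → Blue.

Blue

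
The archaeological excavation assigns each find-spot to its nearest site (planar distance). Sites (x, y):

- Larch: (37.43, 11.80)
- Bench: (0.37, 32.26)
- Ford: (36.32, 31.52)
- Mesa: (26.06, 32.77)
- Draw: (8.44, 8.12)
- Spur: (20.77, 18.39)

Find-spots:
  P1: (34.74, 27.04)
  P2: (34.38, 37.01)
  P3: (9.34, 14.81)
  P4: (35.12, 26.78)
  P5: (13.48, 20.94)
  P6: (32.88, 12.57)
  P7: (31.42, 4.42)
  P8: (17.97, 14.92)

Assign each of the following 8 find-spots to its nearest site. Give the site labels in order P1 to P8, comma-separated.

P1 → Ford (d²=22.57)
P2 → Ford (d²=33.90)
P3 → Draw (d²=45.57)
P4 → Ford (d²=23.91)
P5 → Spur (d²=59.65)
P6 → Larch (d²=21.30)
P7 → Larch (d²=90.58)
P8 → Spur (d²=19.88)

Ford, Ford, Draw, Ford, Spur, Larch, Larch, Spur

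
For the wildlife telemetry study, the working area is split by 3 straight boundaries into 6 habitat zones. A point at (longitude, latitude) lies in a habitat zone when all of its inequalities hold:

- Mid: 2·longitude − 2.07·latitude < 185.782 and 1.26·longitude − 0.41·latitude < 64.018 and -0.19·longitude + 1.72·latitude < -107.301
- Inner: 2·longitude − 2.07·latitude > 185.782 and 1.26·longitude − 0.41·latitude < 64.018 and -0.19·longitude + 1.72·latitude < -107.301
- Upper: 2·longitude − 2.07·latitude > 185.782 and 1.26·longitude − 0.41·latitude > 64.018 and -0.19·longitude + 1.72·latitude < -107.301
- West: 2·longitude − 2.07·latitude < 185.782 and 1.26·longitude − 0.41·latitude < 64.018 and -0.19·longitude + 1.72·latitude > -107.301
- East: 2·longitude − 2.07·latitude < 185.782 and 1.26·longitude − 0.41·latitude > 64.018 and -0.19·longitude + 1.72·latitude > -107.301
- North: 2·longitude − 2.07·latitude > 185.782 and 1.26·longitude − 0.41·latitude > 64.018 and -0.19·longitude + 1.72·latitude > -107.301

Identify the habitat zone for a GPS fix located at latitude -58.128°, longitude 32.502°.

East

2·32.502 − 2.07·-58.128 = 185.329, which is < 185.782
1.26·32.502 − 0.41·-58.128 = 64.785, which is > 64.018
-0.19·32.502 + 1.72·-58.128 = -106.156, which is > -107.301
This sign pattern matches East.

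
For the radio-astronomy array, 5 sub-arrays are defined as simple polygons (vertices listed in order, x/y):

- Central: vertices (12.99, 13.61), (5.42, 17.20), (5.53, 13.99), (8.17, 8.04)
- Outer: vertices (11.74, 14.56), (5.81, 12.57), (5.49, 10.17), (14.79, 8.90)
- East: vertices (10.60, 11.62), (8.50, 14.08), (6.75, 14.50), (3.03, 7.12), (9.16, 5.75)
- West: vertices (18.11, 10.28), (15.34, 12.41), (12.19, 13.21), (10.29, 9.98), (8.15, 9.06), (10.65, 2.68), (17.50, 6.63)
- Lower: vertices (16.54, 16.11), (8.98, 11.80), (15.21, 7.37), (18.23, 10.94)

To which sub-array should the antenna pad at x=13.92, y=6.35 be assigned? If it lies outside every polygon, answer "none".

West

Cast a ray rightward from (13.92, 6.35). For each polygon, the edges (by vertex number in listed order) whose endpoints lie on opposite sides of y = 6.35, where each meets that height, and whether that is right or left of the point:
Central: no edge straddles that height → 0 crossings.
Outer: no edge straddles that height → 0 crossings.
East: 4–5 at x≈6.475 (left), 5–1 at x≈9.307 (left) → 0 crossings.
West: 5–6 at x≈9.212 (left), 6–7 at x≈17.014 (right) → 1 crossing.
Lower: no edge straddles that height → 0 crossings.
Only West has an odd count, so the point is inside West.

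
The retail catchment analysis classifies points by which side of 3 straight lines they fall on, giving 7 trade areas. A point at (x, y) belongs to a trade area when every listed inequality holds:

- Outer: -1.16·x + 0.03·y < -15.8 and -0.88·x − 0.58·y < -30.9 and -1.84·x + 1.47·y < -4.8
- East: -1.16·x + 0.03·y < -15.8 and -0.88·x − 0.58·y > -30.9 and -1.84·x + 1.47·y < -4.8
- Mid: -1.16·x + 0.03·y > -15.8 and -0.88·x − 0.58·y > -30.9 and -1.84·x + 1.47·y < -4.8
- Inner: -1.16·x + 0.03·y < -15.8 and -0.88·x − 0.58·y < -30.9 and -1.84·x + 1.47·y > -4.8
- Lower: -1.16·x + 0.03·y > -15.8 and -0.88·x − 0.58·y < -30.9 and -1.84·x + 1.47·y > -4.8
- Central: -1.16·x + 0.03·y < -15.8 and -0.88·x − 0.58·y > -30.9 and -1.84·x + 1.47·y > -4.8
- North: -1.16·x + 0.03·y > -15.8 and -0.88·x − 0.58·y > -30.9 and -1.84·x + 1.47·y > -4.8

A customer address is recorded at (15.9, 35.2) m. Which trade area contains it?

Inner

-1.16·15.9 + 0.03·35.2 = -17.388, which is < -15.8
-0.88·15.9 − 0.58·35.2 = -34.408, which is < -30.9
-1.84·15.9 + 1.47·35.2 = 22.488, which is > -4.8
This sign pattern matches Inner.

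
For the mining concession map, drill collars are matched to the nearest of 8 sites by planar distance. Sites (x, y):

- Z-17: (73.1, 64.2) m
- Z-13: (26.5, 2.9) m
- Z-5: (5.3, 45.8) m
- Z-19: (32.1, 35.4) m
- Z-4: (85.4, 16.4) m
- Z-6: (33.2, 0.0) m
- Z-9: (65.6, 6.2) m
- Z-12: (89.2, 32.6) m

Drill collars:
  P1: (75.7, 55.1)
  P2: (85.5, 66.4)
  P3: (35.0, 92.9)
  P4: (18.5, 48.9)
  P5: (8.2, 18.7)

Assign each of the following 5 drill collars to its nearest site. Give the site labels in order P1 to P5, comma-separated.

P1 → Z-17 (d²=89.57)
P2 → Z-17 (d²=158.60)
P3 → Z-17 (d²=2275.30)
P4 → Z-5 (d²=183.85)
P5 → Z-13 (d²=584.53)

Z-17, Z-17, Z-17, Z-5, Z-13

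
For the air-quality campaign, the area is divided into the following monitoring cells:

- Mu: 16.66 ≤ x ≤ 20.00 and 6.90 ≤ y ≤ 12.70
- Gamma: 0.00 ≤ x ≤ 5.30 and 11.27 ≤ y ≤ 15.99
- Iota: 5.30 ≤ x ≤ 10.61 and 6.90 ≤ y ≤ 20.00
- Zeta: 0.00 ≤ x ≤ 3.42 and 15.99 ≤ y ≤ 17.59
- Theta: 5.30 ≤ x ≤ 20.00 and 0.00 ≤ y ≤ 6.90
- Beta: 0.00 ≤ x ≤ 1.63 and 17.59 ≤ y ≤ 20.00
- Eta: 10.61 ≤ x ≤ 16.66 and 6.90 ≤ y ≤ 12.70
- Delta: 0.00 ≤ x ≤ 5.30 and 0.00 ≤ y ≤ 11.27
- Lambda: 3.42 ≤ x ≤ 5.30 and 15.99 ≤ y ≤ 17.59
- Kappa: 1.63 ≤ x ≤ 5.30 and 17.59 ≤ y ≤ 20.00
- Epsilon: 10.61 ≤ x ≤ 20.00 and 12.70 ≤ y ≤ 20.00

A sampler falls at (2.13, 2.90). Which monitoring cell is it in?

Delta

The point has x = 2.13 and y = 2.90.
Only Delta satisfies 0.00 ≤ x ≤ 5.30 and 0.00 ≤ y ≤ 11.27.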